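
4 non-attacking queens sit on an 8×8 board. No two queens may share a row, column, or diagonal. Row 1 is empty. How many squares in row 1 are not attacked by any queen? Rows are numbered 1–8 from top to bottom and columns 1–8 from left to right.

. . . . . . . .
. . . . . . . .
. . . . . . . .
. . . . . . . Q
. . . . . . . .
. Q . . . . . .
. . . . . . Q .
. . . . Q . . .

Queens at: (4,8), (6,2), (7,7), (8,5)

3

(4,8) attacks row 1 at column 8 and diagonals 5.
(6,2) attacks row 1 at column 2 and diagonals 7.
(7,7) attacks row 1 at column 7 and diagonals 1.
(8,5) attacks row 1 at column 5.
Attacked columns: {1, 2, 5, 7, 8}. Safe: {3, 4, 6}.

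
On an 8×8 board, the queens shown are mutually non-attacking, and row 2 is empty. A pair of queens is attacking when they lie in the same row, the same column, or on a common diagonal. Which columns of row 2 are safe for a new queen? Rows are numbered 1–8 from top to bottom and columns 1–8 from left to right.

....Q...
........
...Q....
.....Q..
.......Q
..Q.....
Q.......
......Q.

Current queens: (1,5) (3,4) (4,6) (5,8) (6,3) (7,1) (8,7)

(1,5) attacks row 2 at column 5 and diagonals 4, 6.
(3,4) attacks row 2 at column 4 and diagonals 3, 5.
(4,6) attacks row 2 at column 6 and diagonals 4, 8.
(5,8) attacks row 2 at column 8 and diagonals 5.
(6,3) attacks row 2 at column 3 and diagonals 7.
(7,1) attacks row 2 at column 1 and diagonals 6.
(8,7) attacks row 2 at column 7 and diagonals 1.
Attacked columns: {1, 3, 4, 5, 6, 7, 8}. Safe: {2}.

columns 2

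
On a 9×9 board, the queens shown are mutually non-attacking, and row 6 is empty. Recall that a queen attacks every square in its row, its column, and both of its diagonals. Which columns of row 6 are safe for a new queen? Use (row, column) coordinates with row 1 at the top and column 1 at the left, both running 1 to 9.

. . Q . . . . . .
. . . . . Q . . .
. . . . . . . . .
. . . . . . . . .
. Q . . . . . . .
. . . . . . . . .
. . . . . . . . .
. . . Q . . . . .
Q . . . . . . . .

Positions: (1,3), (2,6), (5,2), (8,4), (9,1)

(1,3) attacks row 6 at column 3 and diagonals 8.
(2,6) attacks row 6 at column 6 and diagonals 2.
(5,2) attacks row 6 at column 2 and diagonals 1, 3.
(8,4) attacks row 6 at column 4 and diagonals 2, 6.
(9,1) attacks row 6 at column 1 and diagonals 4.
Attacked columns: {1, 2, 3, 4, 6, 8}. Safe: {5, 7, 9}.

columns 5, 7, 9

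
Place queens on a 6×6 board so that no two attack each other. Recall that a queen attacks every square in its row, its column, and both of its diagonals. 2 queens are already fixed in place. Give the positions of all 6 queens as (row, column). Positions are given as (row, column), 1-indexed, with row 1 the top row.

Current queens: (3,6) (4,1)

(1,2) (2,4) (3,6) (4,1) (5,3) (6,5)

Row 1: attacked by (3,6)→{4,6}; (4,1)→{1,4}. Safe: 2, 3, 5. Place at column 2.
Row 2: attacked by (1,2)→{1,2,3}; (3,6)→{5,6}; (4,1)→{1,3}. Safe: 4. Place at column 4.
Row 5: attacked by (1,2)→{2,6}; (2,4)→{1,4}; (3,6)→{4,6}; (4,1)→{1,2}. Safe: 3, 5. Place at column 3.
Row 6: attacked by (1,2)→{2}; (2,4)→{4}; (3,6)→{3,6}; (4,1)→{1,3}; (5,3)→{2,3,4}. Safe: 5. Place at column 5.
Columns [2, 4, 6, 1, 3, 5], r−c [-1, -2, -3, 3, 2, 1], r+c [3, 6, 9, 5, 8, 11] are all distinct, so no two queens attack.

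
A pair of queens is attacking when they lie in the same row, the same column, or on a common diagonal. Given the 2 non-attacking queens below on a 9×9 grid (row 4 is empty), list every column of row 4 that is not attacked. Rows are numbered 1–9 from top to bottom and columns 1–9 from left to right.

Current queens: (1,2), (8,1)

columns 3, 4, 6, 7, 8, 9

(1,2) attacks row 4 at column 2 and diagonals 5.
(8,1) attacks row 4 at column 1 and diagonals 5.
Attacked columns: {1, 2, 5}. Safe: {3, 4, 6, 7, 8, 9}.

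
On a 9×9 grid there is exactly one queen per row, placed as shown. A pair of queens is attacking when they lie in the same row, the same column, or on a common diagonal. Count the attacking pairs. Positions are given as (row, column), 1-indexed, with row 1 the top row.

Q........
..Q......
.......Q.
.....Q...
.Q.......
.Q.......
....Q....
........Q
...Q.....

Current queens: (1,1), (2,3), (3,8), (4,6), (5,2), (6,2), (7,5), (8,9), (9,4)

2

Same column: (5,2)–(6,2) (column 2).
Same diagonal: (2,3)–(8,9) (|2−8| = |3−9| = 6).
Total attacking pairs: 2.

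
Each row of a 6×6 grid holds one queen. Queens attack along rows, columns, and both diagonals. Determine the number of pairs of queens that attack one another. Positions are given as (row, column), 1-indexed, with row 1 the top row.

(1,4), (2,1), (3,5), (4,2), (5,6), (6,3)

All columns are distinct and no two queens satisfy |Δrow| = |Δcol|, so no pair attacks.

0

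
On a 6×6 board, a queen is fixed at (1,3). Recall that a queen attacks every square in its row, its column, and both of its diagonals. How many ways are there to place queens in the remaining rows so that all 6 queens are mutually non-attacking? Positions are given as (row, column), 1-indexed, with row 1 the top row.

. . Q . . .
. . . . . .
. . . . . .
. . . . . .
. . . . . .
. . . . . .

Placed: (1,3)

1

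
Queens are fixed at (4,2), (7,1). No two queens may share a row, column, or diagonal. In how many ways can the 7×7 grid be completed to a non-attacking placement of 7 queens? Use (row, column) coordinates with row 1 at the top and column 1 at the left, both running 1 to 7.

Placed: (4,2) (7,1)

1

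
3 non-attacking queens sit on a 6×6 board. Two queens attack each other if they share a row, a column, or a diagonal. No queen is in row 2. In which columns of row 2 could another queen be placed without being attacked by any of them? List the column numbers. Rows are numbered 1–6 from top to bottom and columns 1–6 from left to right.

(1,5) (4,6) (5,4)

columns 2, 3

(1,5) attacks row 2 at column 5 and diagonals 4, 6.
(4,6) attacks row 2 at column 6 and diagonals 4.
(5,4) attacks row 2 at column 4 and diagonals 1.
Attacked columns: {1, 4, 5, 6}. Safe: {2, 3}.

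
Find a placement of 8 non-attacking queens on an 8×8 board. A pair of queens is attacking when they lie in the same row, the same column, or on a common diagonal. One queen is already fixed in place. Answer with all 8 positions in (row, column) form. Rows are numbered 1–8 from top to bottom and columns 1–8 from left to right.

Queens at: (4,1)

Row 1: attacked by (4,1)→{1,4}. Safe: 2, 3, 5, 6, 7, 8. Place at column 2.
Row 2: attacked by (1,2)→{1,2,3}; (4,1)→{1,3}. Safe: 4, 5, 6, 7, 8. Place at column 5.
Row 3: attacked by (1,2)→{2,4}; (2,5)→{4,5,6}; (4,1)→{1,2}. Safe: 3, 7, 8. Place at column 7.
Row 5: attacked by (1,2)→{2,6}; (2,5)→{2,5,8}; (3,7)→{5,7}; (4,1)→{1,2}. Safe: 3, 4. Place at column 3.
Row 6: attacked by (1,2)→{2,7}; (2,5)→{1,5}; (3,7)→{4,7}; (4,1)→{1,3}; (5,3)→{2,3,4}. Safe: 6, 8. Place at column 8.
Row 7: attacked by (1,2)→{2,8}; (2,5)→{5}; (3,7)→{3,7}; (4,1)→{1,4}; (5,3)→{1,3,5}; (6,8)→{7,8}. Safe: 6. Place at column 6.
Row 8: attacked by (1,2)→{2}; (2,5)→{5}; (3,7)→{2,7}; (4,1)→{1,5}; (5,3)→{3,6}; (6,8)→{6,8}; (7,6)→{5,6,7}. Safe: 4. Place at column 4.
Columns [2, 5, 7, 1, 3, 8, 6, 4], r−c [-1, -3, -4, 3, 2, -2, 1, 4], r+c [3, 7, 10, 5, 8, 14, 13, 12] are all distinct, so no two queens attack.

(1,2) (2,5) (3,7) (4,1) (5,3) (6,8) (7,6) (8,4)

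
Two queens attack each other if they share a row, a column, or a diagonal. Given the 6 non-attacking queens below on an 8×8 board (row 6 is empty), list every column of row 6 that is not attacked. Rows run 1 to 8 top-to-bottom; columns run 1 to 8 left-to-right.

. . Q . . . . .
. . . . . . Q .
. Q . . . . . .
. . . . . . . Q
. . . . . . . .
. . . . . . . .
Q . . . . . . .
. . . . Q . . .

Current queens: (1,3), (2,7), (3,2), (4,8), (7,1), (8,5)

(1,3) attacks row 6 at column 3 and diagonals 8.
(2,7) attacks row 6 at column 7 and diagonals 3.
(3,2) attacks row 6 at column 2 and diagonals 5.
(4,8) attacks row 6 at column 8 and diagonals 6.
(7,1) attacks row 6 at column 1 and diagonals 2.
(8,5) attacks row 6 at column 5 and diagonals 3, 7.
Attacked columns: {1, 2, 3, 5, 6, 7, 8}. Safe: {4}.

columns 4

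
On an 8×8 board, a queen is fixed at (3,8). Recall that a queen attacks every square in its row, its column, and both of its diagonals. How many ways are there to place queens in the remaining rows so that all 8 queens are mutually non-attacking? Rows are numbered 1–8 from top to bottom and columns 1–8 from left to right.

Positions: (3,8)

Branch on row 1: col 1 → 2; col 2 → 1; col 3 → 4; col 4 → 4; col 5 → 4; col 7 → 1.
Sum: 2 + 1 + 4 + 4 + 4 + 1 = 16.

16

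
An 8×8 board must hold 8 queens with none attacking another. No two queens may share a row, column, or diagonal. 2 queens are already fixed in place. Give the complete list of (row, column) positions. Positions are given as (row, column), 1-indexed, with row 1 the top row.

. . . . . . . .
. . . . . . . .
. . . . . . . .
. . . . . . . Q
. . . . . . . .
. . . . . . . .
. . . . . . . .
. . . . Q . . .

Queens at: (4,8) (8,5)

(1,2) (2,4) (3,6) (4,8) (5,3) (6,1) (7,7) (8,5)

Row 1: attacked by (4,8)→{5,8}; (8,5)→{5}. Safe: 1, 2, 3, 4, 6, 7. Place at column 2.
Row 2: attacked by (1,2)→{1,2,3}; (4,8)→{6,8}; (8,5)→{5}. Safe: 4, 7. Place at column 4.
Row 3: attacked by (1,2)→{2,4}; (2,4)→{3,4,5}; (4,8)→{7,8}; (8,5)→{5}. Safe: 1, 6. Place at column 6.
Row 5: attacked by (1,2)→{2,6}; (2,4)→{1,4,7}; (3,6)→{4,6,8}; (4,8)→{7,8}; (8,5)→{2,5,8}. Safe: 3. Place at column 3.
Row 6: attacked by (1,2)→{2,7}; (2,4)→{4,8}; (3,6)→{3,6}; (4,8)→{6,8}; (5,3)→{2,3,4}; (8,5)→{3,5,7}. Safe: 1. Place at column 1.
Row 7: attacked by (1,2)→{2,8}; (2,4)→{4}; (3,6)→{2,6}; (4,8)→{5,8}; (5,3)→{1,3,5}; (6,1)→{1,2}; (8,5)→{4,5,6}. Safe: 7. Place at column 7.
Columns [2, 4, 6, 8, 3, 1, 7, 5], r−c [-1, -2, -3, -4, 2, 5, 0, 3], r+c [3, 6, 9, 12, 8, 7, 14, 13] are all distinct, so no two queens attack.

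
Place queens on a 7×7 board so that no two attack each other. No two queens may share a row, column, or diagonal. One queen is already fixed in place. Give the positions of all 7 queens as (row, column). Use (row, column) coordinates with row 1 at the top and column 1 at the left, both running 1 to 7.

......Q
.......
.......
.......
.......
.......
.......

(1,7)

Row 2: attacked by (1,7)→{6,7}. Safe: 1, 2, 3, 4, 5. Place at column 3.
Row 3: attacked by (1,7)→{5,7}; (2,3)→{2,3,4}. Safe: 1, 6. Place at column 6.
Row 4: attacked by (1,7)→{4,7}; (2,3)→{1,3,5}; (3,6)→{5,6,7}. Safe: 2. Place at column 2.
Row 5: attacked by (1,7)→{3,7}; (2,3)→{3,6}; (3,6)→{4,6}; (4,2)→{1,2,3}. Safe: 5. Place at column 5.
Row 6: attacked by (1,7)→{2,7}; (2,3)→{3,7}; (3,6)→{3,6}; (4,2)→{2,4}; (5,5)→{4,5,6}. Safe: 1. Place at column 1.
Row 7: attacked by (1,7)→{1,7}; (2,3)→{3}; (3,6)→{2,6}; (4,2)→{2,5}; (5,5)→{3,5,7}; (6,1)→{1,2}. Safe: 4. Place at column 4.
Columns [7, 3, 6, 2, 5, 1, 4], r−c [-6, -1, -3, 2, 0, 5, 3], r+c [8, 5, 9, 6, 10, 7, 11] are all distinct, so no two queens attack.

(1,7) (2,3) (3,6) (4,2) (5,5) (6,1) (7,4)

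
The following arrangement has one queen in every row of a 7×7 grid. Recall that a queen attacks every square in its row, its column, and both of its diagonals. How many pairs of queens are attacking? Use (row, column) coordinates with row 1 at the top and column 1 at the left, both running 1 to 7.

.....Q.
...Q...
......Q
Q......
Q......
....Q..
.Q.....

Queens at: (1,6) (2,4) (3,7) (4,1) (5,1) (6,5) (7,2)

2

Same column: (4,1)–(5,1) (column 1).
Same diagonal: (2,4)–(5,1) (|2−5| = |4−1| = 3).
Total attacking pairs: 2.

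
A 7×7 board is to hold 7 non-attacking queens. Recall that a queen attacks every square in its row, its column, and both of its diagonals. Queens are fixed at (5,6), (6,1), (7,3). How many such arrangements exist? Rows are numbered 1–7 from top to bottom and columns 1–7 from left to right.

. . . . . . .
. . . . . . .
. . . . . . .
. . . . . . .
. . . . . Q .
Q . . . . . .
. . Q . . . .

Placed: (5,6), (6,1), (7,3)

Branch on row 1: col 4 → 1; col 5 → 1; col 7 → 0.
Sum: 1 + 1 + 0 = 2.

2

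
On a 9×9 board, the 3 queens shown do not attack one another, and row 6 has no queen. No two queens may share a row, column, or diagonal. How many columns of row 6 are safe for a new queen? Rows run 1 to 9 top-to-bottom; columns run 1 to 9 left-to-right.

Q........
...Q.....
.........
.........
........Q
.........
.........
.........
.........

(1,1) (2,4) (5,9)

4

(1,1) attacks row 6 at column 1 and diagonals 6.
(2,4) attacks row 6 at column 4 and diagonals 8.
(5,9) attacks row 6 at column 9 and diagonals 8.
Attacked columns: {1, 4, 6, 8, 9}. Safe: {2, 3, 5, 7}.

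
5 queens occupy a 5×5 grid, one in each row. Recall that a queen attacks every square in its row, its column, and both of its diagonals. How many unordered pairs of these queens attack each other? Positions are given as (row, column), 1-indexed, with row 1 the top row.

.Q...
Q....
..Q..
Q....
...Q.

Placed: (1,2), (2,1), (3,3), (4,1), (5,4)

Same column: (2,1)–(4,1) (column 1).
Same diagonal: (1,2)–(2,1) (|1−2| = |2−1| = 1); (2,1)–(5,4) (|2−5| = |1−4| = 3).
Total attacking pairs: 3.

3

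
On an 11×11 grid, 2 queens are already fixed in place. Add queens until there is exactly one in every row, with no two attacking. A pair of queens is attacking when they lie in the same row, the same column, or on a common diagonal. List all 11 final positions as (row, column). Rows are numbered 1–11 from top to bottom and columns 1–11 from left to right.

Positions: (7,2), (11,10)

(1,11) (2,3) (3,8) (4,6) (5,1) (6,9) (7,2) (8,5) (9,7) (10,4) (11,10)

Row 1: attacked by (7,2)→{2,8}; (11,10)→{10}. Safe: 1, 3, 4, 5, 6, 7, 9, 11. Place at column 11.
Row 2: attacked by (1,11)→{10,11}; (7,2)→{2,7}; (11,10)→{1,10}. Safe: 3, 4, 5, 6, 8, 9. Place at column 3.
Row 3: attacked by (1,11)→{9,11}; (2,3)→{2,3,4}; (7,2)→{2,6}; (11,10)→{2,10}. Safe: 1, 5, 7, 8. Place at column 8.
Row 4: attacked by (1,11)→{8,11}; (2,3)→{1,3,5}; (3,8)→{7,8,9}; (7,2)→{2,5}; (11,10)→{3,10}. Safe: 4, 6. Place at column 6.
Row 5: attacked by (1,11)→{7,11}; (2,3)→{3,6}; (3,8)→{6,8,10}; (4,6)→{5,6,7}; (7,2)→{2,4}; (11,10)→{4,10}. Safe: 1, 9. Place at column 1.
Row 6: attacked by (1,11)→{6,11}; (2,3)→{3,7}; (3,8)→{5,8,11}; (4,6)→{4,6,8}; (5,1)→{1,2}; (7,2)→{1,2,3}; (11,10)→{5,10}. Safe: 9. Place at column 9.
Row 8: attacked by (1,11)→{4,11}; (2,3)→{3,9}; (3,8)→{3,8}; (4,6)→{2,6,10}; (5,1)→{1,4}; (6,9)→{7,9,11}; (7,2)→{1,2,3}; (11,10)→{7,10}. Safe: 5. Place at column 5.
Row 9: attacked by (1,11)→{3,11}; (2,3)→{3,10}; (3,8)→{2,8}; (4,6)→{1,6,11}; (5,1)→{1,5}; (6,9)→{6,9}; (7,2)→{2,4}; (8,5)→{4,5,6}; (11,10)→{8,10}. Safe: 7. Place at column 7.
Row 10: attacked by (1,11)→{2,11}; (2,3)→{3,11}; (3,8)→{1,8}; (4,6)→{6}; (5,1)→{1,6}; (6,9)→{5,9}; (7,2)→{2,5}; (8,5)→{3,5,7}; (9,7)→{6,7,8}; (11,10)→{9,10,11}. Safe: 4. Place at column 4.
Columns [11, 3, 8, 6, 1, 9, 2, 5, 7, 4, 10], r−c [-10, -1, -5, -2, 4, -3, 5, 3, 2, 6, 1], r+c [12, 5, 11, 10, 6, 15, 9, 13, 16, 14, 21] are all distinct, so no two queens attack.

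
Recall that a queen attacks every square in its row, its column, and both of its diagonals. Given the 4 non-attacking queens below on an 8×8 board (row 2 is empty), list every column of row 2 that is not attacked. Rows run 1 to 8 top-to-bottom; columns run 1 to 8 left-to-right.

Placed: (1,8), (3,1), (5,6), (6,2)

columns 4, 5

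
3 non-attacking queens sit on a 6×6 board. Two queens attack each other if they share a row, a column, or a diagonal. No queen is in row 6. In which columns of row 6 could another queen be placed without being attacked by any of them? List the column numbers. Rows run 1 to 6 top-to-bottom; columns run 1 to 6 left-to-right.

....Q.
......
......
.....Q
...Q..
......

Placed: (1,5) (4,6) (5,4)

(1,5) attacks row 6 at column 5.
(4,6) attacks row 6 at column 6 and diagonals 4.
(5,4) attacks row 6 at column 4 and diagonals 3, 5.
Attacked columns: {3, 4, 5, 6}. Safe: {1, 2}.

columns 1, 2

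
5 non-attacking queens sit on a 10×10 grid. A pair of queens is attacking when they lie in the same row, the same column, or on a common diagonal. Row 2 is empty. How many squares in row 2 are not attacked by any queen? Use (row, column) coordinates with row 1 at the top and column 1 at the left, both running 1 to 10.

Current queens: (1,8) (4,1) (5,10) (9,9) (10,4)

(1,8) attacks row 2 at column 8 and diagonals 7, 9.
(4,1) attacks row 2 at column 1 and diagonals 3.
(5,10) attacks row 2 at column 10 and diagonals 7.
(9,9) attacks row 2 at column 9 and diagonals 2.
(10,4) attacks row 2 at column 4.
Attacked columns: {1, 2, 3, 4, 7, 8, 9, 10}. Safe: {5, 6}.

2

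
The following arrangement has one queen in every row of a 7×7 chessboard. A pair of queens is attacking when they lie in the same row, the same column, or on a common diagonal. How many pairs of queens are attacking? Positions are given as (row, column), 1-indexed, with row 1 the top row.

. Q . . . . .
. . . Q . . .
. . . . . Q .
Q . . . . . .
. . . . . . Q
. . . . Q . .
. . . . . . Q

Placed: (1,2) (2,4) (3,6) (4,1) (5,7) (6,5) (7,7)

2

Same column: (5,7)–(7,7) (column 7).
Same diagonal: (2,4)–(5,7) (|2−5| = |4−7| = 3).
Total attacking pairs: 2.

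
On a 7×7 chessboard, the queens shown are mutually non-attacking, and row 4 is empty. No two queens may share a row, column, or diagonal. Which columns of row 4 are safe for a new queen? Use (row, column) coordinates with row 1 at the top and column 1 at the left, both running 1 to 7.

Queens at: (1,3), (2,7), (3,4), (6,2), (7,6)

columns 1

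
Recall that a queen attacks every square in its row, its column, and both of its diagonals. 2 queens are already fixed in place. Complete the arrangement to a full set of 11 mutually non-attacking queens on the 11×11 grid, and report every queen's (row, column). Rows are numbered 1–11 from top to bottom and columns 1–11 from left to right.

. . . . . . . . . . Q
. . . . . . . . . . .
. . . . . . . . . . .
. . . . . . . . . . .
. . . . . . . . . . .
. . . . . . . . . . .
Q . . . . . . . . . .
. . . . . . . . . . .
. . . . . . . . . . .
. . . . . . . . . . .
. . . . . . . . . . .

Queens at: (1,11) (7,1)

Row 2: attacked by (1,11)→{10,11}; (7,1)→{1,6}. Safe: 2, 3, 4, 5, 7, 8, 9. Place at column 8.
Row 3: attacked by (1,11)→{9,11}; (2,8)→{7,8,9}; (7,1)→{1,5}. Safe: 2, 3, 4, 6, 10. Place at column 3.
Row 4: attacked by (1,11)→{8,11}; (2,8)→{6,8,10}; (3,3)→{2,3,4}; (7,1)→{1,4}. Safe: 5, 7, 9. Place at column 5.
Row 5: attacked by (1,11)→{7,11}; (2,8)→{5,8,11}; (3,3)→{1,3,5}; (4,5)→{4,5,6}; (7,1)→{1,3}. Safe: 2, 9, 10. Place at column 2.
Row 6: attacked by (1,11)→{6,11}; (2,8)→{4,8}; (3,3)→{3,6}; (4,5)→{3,5,7}; (5,2)→{1,2,3}; (7,1)→{1,2}. Safe: 9, 10. Place at column 10.
Row 8: attacked by (1,11)→{4,11}; (2,8)→{2,8}; (3,3)→{3,8}; (4,5)→{1,5,9}; (5,2)→{2,5}; (6,10)→{8,10}; (7,1)→{1,2}. Safe: 6, 7. Place at column 6.
Row 9: attacked by (1,11)→{3,11}; (2,8)→{1,8}; (3,3)→{3,9}; (4,5)→{5,10}; (5,2)→{2,6}; (6,10)→{7,10}; (7,1)→{1,3}; (8,6)→{5,6,7}. Safe: 4. Place at column 4.
Row 10: attacked by (1,11)→{2,11}; (2,8)→{8}; (3,3)→{3,10}; (4,5)→{5,11}; (5,2)→{2,7}; (6,10)→{6,10}; (7,1)→{1,4}; (8,6)→{4,6,8}; (9,4)→{3,4,5}. Safe: 9. Place at column 9.
Row 11: attacked by (1,11)→{1,11}; (2,8)→{8}; (3,3)→{3,11}; (4,5)→{5}; (5,2)→{2,8}; (6,10)→{5,10}; (7,1)→{1,5}; (8,6)→{3,6,9}; (9,4)→{2,4,6}; (10,9)→{8,9,10}. Safe: 7. Place at column 7.
Columns [11, 8, 3, 5, 2, 10, 1, 6, 4, 9, 7], r−c [-10, -6, 0, -1, 3, -4, 6, 2, 5, 1, 4], r+c [12, 10, 6, 9, 7, 16, 8, 14, 13, 19, 18] are all distinct, so no two queens attack.

(1,11) (2,8) (3,3) (4,5) (5,2) (6,10) (7,1) (8,6) (9,4) (10,9) (11,7)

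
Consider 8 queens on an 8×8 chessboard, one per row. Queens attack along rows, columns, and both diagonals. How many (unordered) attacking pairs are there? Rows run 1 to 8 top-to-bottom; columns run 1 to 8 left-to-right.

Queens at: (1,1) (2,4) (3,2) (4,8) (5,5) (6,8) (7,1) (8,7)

Same column: (1,1)–(7,1) (column 1); (4,8)–(6,8) (column 8).
Same diagonal: (1,1)–(5,5) (|1−5| = |1−5| = 4); (2,4)–(6,8) (|2−6| = |4−8| = 4); (3,2)–(8,7) (|3−8| = |2−7| = 5).
Total attacking pairs: 5.

5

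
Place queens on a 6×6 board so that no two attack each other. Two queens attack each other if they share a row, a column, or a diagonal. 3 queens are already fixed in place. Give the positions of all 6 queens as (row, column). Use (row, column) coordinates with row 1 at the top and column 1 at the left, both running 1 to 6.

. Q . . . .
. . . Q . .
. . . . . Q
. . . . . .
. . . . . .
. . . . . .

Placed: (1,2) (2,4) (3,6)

(1,2) (2,4) (3,6) (4,1) (5,3) (6,5)

Row 4: attacked by (1,2)→{2,5}; (2,4)→{2,4,6}; (3,6)→{5,6}. Safe: 1, 3. Place at column 1.
Row 5: attacked by (1,2)→{2,6}; (2,4)→{1,4}; (3,6)→{4,6}; (4,1)→{1,2}. Safe: 3, 5. Place at column 3.
Row 6: attacked by (1,2)→{2}; (2,4)→{4}; (3,6)→{3,6}; (4,1)→{1,3}; (5,3)→{2,3,4}. Safe: 5. Place at column 5.
Columns [2, 4, 6, 1, 3, 5], r−c [-1, -2, -3, 3, 2, 1], r+c [3, 6, 9, 5, 8, 11] are all distinct, so no two queens attack.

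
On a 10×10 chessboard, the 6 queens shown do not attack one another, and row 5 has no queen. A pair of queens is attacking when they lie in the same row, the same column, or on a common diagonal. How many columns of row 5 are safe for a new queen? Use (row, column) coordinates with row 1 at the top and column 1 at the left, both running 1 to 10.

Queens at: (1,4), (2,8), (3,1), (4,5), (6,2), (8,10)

(1,4) attacks row 5 at column 4 and diagonals 8.
(2,8) attacks row 5 at column 8 and diagonals 5.
(3,1) attacks row 5 at column 1 and diagonals 3.
(4,5) attacks row 5 at column 5 and diagonals 4, 6.
(6,2) attacks row 5 at column 2 and diagonals 1, 3.
(8,10) attacks row 5 at column 10 and diagonals 7.
Attacked columns: {1, 2, 3, 4, 5, 6, 7, 8, 10}. Safe: {9}.

1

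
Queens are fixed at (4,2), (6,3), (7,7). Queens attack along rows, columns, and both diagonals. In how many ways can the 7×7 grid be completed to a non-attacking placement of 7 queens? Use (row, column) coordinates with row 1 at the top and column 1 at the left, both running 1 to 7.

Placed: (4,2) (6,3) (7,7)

1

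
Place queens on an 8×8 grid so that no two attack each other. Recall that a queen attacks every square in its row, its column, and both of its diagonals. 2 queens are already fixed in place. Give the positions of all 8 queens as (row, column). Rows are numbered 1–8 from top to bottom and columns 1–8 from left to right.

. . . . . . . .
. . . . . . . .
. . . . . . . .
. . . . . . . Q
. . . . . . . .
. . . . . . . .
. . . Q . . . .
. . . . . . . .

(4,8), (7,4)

Row 1: attacked by (4,8)→{5,8}; (7,4)→{4}. Safe: 1, 2, 3, 6, 7. Place at column 3.
Row 2: attacked by (1,3)→{2,3,4}; (4,8)→{6,8}; (7,4)→{4}. Safe: 1, 5, 7. Place at column 7.
Row 3: attacked by (1,3)→{1,3,5}; (2,7)→{6,7,8}; (4,8)→{7,8}; (7,4)→{4,8}. Safe: 2. Place at column 2.
Row 5: attacked by (1,3)→{3,7}; (2,7)→{4,7}; (3,2)→{2,4}; (4,8)→{7,8}; (7,4)→{2,4,6}. Safe: 1, 5. Place at column 5.
Row 6: attacked by (1,3)→{3,8}; (2,7)→{3,7}; (3,2)→{2,5}; (4,8)→{6,8}; (5,5)→{4,5,6}; (7,4)→{3,4,5}. Safe: 1. Place at column 1.
Row 8: attacked by (1,3)→{3}; (2,7)→{1,7}; (3,2)→{2,7}; (4,8)→{4,8}; (5,5)→{2,5,8}; (6,1)→{1,3}; (7,4)→{3,4,5}. Safe: 6. Place at column 6.
Columns [3, 7, 2, 8, 5, 1, 4, 6], r−c [-2, -5, 1, -4, 0, 5, 3, 2], r+c [4, 9, 5, 12, 10, 7, 11, 14] are all distinct, so no two queens attack.

(1,3) (2,7) (3,2) (4,8) (5,5) (6,1) (7,4) (8,6)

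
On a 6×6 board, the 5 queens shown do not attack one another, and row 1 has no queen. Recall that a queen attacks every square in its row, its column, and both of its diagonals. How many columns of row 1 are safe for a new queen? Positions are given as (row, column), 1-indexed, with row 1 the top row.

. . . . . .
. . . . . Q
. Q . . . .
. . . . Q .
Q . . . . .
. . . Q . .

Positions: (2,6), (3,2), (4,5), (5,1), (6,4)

1

(2,6) attacks row 1 at column 6 and diagonals 5.
(3,2) attacks row 1 at column 2 and diagonals 4.
(4,5) attacks row 1 at column 5 and diagonals 2.
(5,1) attacks row 1 at column 1 and diagonals 5.
(6,4) attacks row 1 at column 4.
Attacked columns: {1, 2, 4, 5, 6}. Safe: {3}.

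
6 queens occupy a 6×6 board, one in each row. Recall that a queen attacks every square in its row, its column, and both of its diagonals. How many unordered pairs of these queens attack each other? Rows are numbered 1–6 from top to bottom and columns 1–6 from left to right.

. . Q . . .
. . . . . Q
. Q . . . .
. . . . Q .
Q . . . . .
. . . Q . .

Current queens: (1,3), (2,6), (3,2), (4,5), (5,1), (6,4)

0

All columns are distinct and no two queens satisfy |Δrow| = |Δcol|, so no pair attacks.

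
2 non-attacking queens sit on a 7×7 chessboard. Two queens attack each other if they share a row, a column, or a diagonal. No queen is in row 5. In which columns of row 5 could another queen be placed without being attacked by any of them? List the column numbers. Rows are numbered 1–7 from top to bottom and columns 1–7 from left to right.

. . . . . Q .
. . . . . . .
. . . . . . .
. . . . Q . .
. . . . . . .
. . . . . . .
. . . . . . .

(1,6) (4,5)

(1,6) attacks row 5 at column 6 and diagonals 2.
(4,5) attacks row 5 at column 5 and diagonals 4, 6.
Attacked columns: {2, 4, 5, 6}. Safe: {1, 3, 7}.

columns 1, 3, 7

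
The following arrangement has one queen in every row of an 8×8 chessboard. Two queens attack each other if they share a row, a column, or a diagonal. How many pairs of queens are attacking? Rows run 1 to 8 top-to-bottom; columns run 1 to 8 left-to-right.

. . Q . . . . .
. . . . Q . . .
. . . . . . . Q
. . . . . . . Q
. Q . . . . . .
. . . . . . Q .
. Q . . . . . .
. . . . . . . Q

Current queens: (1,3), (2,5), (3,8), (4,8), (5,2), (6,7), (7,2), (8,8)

Same column: (3,8)–(4,8) (column 8); (3,8)–(8,8) (column 8); (4,8)–(8,8) (column 8); (5,2)–(7,2) (column 2).
Same diagonal: (2,5)–(5,2) (|2−5| = |5−2| = 3).
Total attacking pairs: 5.

5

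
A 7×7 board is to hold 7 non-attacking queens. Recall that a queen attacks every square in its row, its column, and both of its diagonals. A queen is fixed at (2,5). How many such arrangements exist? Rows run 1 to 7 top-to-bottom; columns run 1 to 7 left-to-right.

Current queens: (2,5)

6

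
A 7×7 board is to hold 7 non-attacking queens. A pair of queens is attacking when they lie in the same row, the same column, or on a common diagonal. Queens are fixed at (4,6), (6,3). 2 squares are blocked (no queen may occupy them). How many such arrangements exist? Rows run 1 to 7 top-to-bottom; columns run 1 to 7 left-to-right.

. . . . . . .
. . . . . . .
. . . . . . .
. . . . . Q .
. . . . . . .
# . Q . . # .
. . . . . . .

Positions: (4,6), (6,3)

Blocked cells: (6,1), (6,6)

Branch on row 1: col 1 → 0; col 2 → 0; col 4 → 0; col 5 → 0; col 7 → 1.
Sum: 0 + 0 + 0 + 0 + 1 = 1.

1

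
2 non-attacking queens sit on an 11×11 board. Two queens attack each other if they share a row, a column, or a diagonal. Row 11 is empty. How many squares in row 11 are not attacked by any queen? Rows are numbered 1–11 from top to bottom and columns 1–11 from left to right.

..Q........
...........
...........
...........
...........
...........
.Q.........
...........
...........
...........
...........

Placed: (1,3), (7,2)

(1,3) attacks row 11 at column 3.
(7,2) attacks row 11 at column 2 and diagonals 6.
Attacked columns: {2, 3, 6}. Safe: {1, 4, 5, 7, 8, 9, 10, 11}.

8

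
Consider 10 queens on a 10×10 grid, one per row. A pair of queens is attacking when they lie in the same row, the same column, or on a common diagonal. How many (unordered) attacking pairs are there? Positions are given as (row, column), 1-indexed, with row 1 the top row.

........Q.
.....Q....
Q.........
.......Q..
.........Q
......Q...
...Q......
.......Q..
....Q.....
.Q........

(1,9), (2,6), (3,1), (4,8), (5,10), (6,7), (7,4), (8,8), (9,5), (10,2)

Same column: (4,8)–(8,8) (column 8).
Same diagonal: (2,6)–(4,8) (|2−4| = |6−8| = 2); (4,8)–(10,2) (|4−10| = |8−2| = 6).
Total attacking pairs: 3.

3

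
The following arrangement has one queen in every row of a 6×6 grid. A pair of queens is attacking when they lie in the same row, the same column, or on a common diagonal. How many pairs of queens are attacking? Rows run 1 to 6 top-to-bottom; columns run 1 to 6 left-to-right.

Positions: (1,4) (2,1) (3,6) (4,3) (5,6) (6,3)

Same column: (3,6)–(5,6) (column 6); (4,3)–(6,3) (column 3).
Same diagonal: (1,4)–(3,6) (|1−3| = |4−6| = 2); (2,1)–(4,3) (|2−4| = |1−3| = 2); (3,6)–(6,3) (|3−6| = |6−3| = 3).
Total attacking pairs: 5.

5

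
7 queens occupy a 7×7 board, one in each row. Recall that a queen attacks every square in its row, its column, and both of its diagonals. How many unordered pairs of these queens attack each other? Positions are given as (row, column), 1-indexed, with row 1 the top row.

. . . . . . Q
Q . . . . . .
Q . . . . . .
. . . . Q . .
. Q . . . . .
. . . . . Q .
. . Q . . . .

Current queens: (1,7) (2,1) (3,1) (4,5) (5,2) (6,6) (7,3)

Same column: (2,1)–(3,1) (column 1).
Total attacking pairs: 1.

1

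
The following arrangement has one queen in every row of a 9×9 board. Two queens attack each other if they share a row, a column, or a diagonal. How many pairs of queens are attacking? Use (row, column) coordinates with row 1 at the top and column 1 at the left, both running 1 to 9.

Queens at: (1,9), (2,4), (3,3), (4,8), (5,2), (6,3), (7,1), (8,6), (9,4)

4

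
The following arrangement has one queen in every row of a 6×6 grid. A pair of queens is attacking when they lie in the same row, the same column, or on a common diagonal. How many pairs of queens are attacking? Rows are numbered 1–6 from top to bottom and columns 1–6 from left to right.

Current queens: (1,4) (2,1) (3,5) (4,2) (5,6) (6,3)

0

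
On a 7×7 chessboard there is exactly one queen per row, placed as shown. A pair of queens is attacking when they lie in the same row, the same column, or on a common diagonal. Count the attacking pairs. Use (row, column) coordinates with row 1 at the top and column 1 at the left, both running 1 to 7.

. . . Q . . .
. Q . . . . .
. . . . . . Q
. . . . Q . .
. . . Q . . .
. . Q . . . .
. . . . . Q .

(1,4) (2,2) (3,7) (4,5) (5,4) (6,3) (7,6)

5

Same column: (1,4)–(5,4) (column 4).
Same diagonal: (4,5)–(5,4) (|4−5| = |5−4| = 1); (4,5)–(6,3) (|4−6| = |5−3| = 2); (5,4)–(6,3) (|5−6| = |4−3| = 1); (5,4)–(7,6) (|5−7| = |4−6| = 2).
Total attacking pairs: 5.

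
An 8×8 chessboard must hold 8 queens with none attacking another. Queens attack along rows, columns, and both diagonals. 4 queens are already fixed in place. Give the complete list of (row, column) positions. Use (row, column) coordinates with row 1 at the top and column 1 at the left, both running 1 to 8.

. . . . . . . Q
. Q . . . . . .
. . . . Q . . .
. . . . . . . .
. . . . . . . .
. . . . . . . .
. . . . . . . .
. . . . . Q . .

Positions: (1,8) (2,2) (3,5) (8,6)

Row 4: attacked by (1,8)→{5,8}; (2,2)→{2,4}; (3,5)→{4,5,6}; (8,6)→{2,6}. Safe: 1, 3, 7. Place at column 3.
Row 5: attacked by (1,8)→{4,8}; (2,2)→{2,5}; (3,5)→{3,5,7}; (4,3)→{2,3,4}; (8,6)→{3,6}. Safe: 1. Place at column 1.
Row 6: attacked by (1,8)→{3,8}; (2,2)→{2,6}; (3,5)→{2,5,8}; (4,3)→{1,3,5}; (5,1)→{1,2}; (8,6)→{4,6,8}. Safe: 7. Place at column 7.
Row 7: attacked by (1,8)→{2,8}; (2,2)→{2,7}; (3,5)→{1,5}; (4,3)→{3,6}; (5,1)→{1,3}; (6,7)→{6,7,8}; (8,6)→{5,6,7}. Safe: 4. Place at column 4.
Columns [8, 2, 5, 3, 1, 7, 4, 6], r−c [-7, 0, -2, 1, 4, -1, 3, 2], r+c [9, 4, 8, 7, 6, 13, 11, 14] are all distinct, so no two queens attack.

(1,8) (2,2) (3,5) (4,3) (5,1) (6,7) (7,4) (8,6)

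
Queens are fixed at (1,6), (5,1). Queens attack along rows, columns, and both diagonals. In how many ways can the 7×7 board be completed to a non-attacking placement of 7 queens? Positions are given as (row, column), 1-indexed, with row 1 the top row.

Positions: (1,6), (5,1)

Branch on row 2: col 2 → 0; col 3 → 2.
Sum: 0 + 2 = 2.

2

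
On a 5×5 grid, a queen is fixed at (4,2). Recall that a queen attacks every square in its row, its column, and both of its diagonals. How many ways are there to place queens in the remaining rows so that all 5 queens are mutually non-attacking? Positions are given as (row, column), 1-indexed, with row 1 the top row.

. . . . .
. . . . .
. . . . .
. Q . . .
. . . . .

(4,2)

2

Branch on row 1: col 1 → 1; col 3 → 1; col 4 → 0.
Sum: 1 + 1 + 0 = 2.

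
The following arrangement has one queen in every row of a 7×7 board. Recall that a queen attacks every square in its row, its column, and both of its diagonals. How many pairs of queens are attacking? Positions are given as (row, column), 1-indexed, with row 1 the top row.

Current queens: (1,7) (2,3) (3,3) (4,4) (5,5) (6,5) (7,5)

8

Same column: (2,3)–(3,3) (column 3); (5,5)–(6,5) (column 5); (5,5)–(7,5) (column 5); (6,5)–(7,5) (column 5).
Same diagonal: (1,7)–(4,4) (|1−4| = |7−4| = 3); (3,3)–(4,4) (|3−4| = |3−4| = 1); (3,3)–(5,5) (|3−5| = |3−5| = 2); (4,4)–(5,5) (|4−5| = |4−5| = 1).
Total attacking pairs: 8.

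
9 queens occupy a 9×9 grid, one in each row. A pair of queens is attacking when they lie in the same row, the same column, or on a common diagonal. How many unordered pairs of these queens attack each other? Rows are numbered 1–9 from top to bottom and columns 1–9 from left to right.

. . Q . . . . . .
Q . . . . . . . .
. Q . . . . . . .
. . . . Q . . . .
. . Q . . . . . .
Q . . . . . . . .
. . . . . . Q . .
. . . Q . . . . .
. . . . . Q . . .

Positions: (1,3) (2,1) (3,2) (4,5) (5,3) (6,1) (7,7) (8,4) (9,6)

3

Same column: (1,3)–(5,3) (column 3); (2,1)–(6,1) (column 1).
Same diagonal: (2,1)–(3,2) (|2−3| = |1−2| = 1).
Total attacking pairs: 3.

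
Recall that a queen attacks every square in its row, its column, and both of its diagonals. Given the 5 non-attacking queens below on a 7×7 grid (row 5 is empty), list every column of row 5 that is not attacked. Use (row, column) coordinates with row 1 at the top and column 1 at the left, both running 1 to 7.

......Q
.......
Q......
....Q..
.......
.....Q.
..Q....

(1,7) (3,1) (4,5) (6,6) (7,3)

columns 2

(1,7) attacks row 5 at column 7 and diagonals 3.
(3,1) attacks row 5 at column 1 and diagonals 3.
(4,5) attacks row 5 at column 5 and diagonals 4, 6.
(6,6) attacks row 5 at column 6 and diagonals 5, 7.
(7,3) attacks row 5 at column 3 and diagonals 1, 5.
Attacked columns: {1, 3, 4, 5, 6, 7}. Safe: {2}.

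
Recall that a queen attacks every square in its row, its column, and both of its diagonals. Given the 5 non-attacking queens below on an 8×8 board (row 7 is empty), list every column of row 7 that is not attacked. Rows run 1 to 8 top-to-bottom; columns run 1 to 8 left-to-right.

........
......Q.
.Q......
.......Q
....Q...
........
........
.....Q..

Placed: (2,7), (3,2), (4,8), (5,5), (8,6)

columns 1, 4

(2,7) attacks row 7 at column 7 and diagonals 2.
(3,2) attacks row 7 at column 2 and diagonals 6.
(4,8) attacks row 7 at column 8 and diagonals 5.
(5,5) attacks row 7 at column 5 and diagonals 3, 7.
(8,6) attacks row 7 at column 6 and diagonals 5, 7.
Attacked columns: {2, 3, 5, 6, 7, 8}. Safe: {1, 4}.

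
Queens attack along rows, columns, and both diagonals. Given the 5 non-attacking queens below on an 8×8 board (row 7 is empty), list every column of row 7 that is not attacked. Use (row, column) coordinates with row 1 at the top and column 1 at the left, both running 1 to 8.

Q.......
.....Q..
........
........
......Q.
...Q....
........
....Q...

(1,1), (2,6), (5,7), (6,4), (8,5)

columns 2, 8

(1,1) attacks row 7 at column 1 and diagonals 7.
(2,6) attacks row 7 at column 6 and diagonals 1.
(5,7) attacks row 7 at column 7 and diagonals 5.
(6,4) attacks row 7 at column 4 and diagonals 3, 5.
(8,5) attacks row 7 at column 5 and diagonals 4, 6.
Attacked columns: {1, 3, 4, 5, 6, 7}. Safe: {2, 8}.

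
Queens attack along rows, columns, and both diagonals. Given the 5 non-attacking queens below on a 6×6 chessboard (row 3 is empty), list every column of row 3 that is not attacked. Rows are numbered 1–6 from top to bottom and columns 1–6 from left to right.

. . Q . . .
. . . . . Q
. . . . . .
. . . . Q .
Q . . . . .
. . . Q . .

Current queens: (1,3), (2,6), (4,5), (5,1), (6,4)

(1,3) attacks row 3 at column 3 and diagonals 1, 5.
(2,6) attacks row 3 at column 6 and diagonals 5.
(4,5) attacks row 3 at column 5 and diagonals 4, 6.
(5,1) attacks row 3 at column 1 and diagonals 3.
(6,4) attacks row 3 at column 4 and diagonals 1.
Attacked columns: {1, 3, 4, 5, 6}. Safe: {2}.

columns 2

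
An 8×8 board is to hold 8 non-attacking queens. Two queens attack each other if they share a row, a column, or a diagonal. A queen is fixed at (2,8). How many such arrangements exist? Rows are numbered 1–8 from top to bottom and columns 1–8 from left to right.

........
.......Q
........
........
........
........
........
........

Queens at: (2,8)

Branch on row 1: col 1 → 0; col 2 → 1; col 3 → 1; col 4 → 3; col 5 → 2; col 6 → 1.
Sum: 0 + 1 + 1 + 3 + 2 + 1 = 8.

8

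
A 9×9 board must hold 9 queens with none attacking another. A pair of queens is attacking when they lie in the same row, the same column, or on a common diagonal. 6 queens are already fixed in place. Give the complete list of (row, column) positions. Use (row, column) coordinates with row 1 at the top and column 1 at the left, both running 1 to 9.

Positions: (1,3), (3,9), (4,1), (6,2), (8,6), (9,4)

(1,3) (2,7) (3,9) (4,1) (5,5) (6,2) (7,8) (8,6) (9,4)

Row 2: attacked by (1,3)→{2,3,4}; (3,9)→{8,9}; (4,1)→{1,3}; (6,2)→{2,6}; (8,6)→{6}; (9,4)→{4}. Safe: 5, 7. Place at column 7.
Row 5: attacked by (1,3)→{3,7}; (2,7)→{4,7}; (3,9)→{7,9}; (4,1)→{1,2}; (6,2)→{1,2,3}; (8,6)→{3,6,9}; (9,4)→{4,8}. Safe: 5. Place at column 5.
Row 7: attacked by (1,3)→{3,9}; (2,7)→{2,7}; (3,9)→{5,9}; (4,1)→{1,4}; (5,5)→{3,5,7}; (6,2)→{1,2,3}; (8,6)→{5,6,7}; (9,4)→{2,4,6}. Safe: 8. Place at column 8.
Columns [3, 7, 9, 1, 5, 2, 8, 6, 4], r−c [-2, -5, -6, 3, 0, 4, -1, 2, 5], r+c [4, 9, 12, 5, 10, 8, 15, 14, 13] are all distinct, so no two queens attack.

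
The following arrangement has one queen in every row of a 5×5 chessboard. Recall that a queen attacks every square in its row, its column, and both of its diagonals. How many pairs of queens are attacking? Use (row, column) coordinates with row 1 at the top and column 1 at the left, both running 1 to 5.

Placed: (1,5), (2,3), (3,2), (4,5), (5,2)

4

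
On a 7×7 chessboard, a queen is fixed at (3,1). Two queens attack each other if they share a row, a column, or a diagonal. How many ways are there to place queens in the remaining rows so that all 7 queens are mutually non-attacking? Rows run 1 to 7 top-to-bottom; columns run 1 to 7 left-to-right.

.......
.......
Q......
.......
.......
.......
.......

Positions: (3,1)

6

Branch on row 1: col 2 → 2; col 4 → 1; col 5 → 1; col 6 → 1; col 7 → 1.
Sum: 2 + 1 + 1 + 1 + 1 = 6.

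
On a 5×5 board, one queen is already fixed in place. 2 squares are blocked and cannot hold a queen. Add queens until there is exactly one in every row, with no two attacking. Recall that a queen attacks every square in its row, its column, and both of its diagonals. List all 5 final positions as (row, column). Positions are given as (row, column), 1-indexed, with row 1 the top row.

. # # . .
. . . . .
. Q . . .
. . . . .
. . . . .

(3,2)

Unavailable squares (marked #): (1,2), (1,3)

(1,1) (2,4) (3,2) (4,5) (5,3)

Row 1: attacked by (3,2)→{2,4}. Blocked: 2,3. Safe: 1, 5. Place at column 1.
Row 2: attacked by (1,1)→{1,2}; (3,2)→{1,2,3}. Safe: 4, 5. Place at column 4.
Row 4: attacked by (1,1)→{1,4}; (2,4)→{2,4}; (3,2)→{1,2,3}. Safe: 5. Place at column 5.
Row 5: attacked by (1,1)→{1,5}; (2,4)→{1,4}; (3,2)→{2,4}; (4,5)→{4,5}. Safe: 3. Place at column 3.
Columns [1, 4, 2, 5, 3], r−c [0, -2, 1, -1, 2], r+c [2, 6, 5, 9, 8] are all distinct, so no two queens attack.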